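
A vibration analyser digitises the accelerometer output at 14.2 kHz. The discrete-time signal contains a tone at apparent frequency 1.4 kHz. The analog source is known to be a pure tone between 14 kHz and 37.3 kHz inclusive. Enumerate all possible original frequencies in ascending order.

15.6 kHz, 27 kHz, 29.8 kHz

Frequencies that alias to 1.4 kHz are k·fs ± 1.4 kHz for integer k ≥ 0.
k=0: 1.4 kHz.
k=1: 12.8 kHz, 15.6 kHz.
k=2: 27 kHz, 29.8 kHz.
k=3: 41.2 kHz, 44 kHz.
Within [14 kHz, 37.3 kHz]: 15.6 kHz, 27 kHz, 29.8 kHz.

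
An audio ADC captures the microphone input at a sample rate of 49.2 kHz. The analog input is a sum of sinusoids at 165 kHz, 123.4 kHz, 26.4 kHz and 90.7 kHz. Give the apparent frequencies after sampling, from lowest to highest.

fs/2 = 24.6 kHz.
165 kHz mod fs = 17.4 kHz.
17.4 kHz ≤ fs/2 = 24.6 kHz, appears at 17.4 kHz.
123.4 kHz mod fs = 25 kHz.
25 kHz > fs/2 = 24.6 kHz, folds to fs − 25 kHz = 24.2 kHz.
26.4 kHz > fs/2 = 24.6 kHz, folds to fs − 26.4 kHz = 22.8 kHz.
90.7 kHz mod fs = 41.5 kHz.
41.5 kHz > fs/2 = 24.6 kHz, folds to fs − 41.5 kHz = 7.7 kHz.
Distinct values: {7.7 kHz, 17.4 kHz, 22.8 kHz, 24.2 kHz}.

7.7 kHz, 17.4 kHz, 22.8 kHz, 24.2 kHz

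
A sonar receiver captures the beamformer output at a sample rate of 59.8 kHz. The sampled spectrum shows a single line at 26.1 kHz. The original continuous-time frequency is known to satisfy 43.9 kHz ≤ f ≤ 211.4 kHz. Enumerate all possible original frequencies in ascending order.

Frequencies that alias to 26.1 kHz are k·fs ± 26.1 kHz for integer k ≥ 0.
k=0: 26.1 kHz.
k=1: 33.7 kHz, 85.9 kHz.
k=2: 93.5 kHz, 145.7 kHz.
k=3: 153.3 kHz, 205.5 kHz.
k=4: 213.1 kHz, 265.3 kHz.
Within [43.9 kHz, 211.4 kHz]: 85.9 kHz, 93.5 kHz, 145.7 kHz, 153.3 kHz, 205.5 kHz.

85.9 kHz, 93.5 kHz, 145.7 kHz, 153.3 kHz, 205.5 kHz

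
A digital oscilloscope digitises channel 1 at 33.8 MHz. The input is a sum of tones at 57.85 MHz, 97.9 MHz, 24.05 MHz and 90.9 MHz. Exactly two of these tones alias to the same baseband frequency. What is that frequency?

9.75 MHz

fs/2 = 16.9 MHz.
57.85 MHz mod fs = 24.05 MHz.
24.05 MHz > fs/2 = 16.9 MHz, folds to fs − 24.05 MHz = 9.75 MHz.
97.9 MHz mod fs = 30.3 MHz.
30.3 MHz > fs/2 = 16.9 MHz, folds to fs − 30.3 MHz = 3.5 MHz.
24.05 MHz > fs/2 = 16.9 MHz, folds to fs − 24.05 MHz = 9.75 MHz.
90.9 MHz mod fs = 23.3 MHz.
23.3 MHz > fs/2 = 16.9 MHz, folds to fs − 23.3 MHz = 10.5 MHz.
24.05 MHz and 57.85 MHz both map to 9.75 MHz.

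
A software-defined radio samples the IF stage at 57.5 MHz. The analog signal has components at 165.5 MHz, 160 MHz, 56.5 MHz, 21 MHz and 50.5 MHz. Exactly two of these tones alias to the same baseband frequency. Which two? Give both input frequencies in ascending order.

fs/2 = 28.75 MHz.
165.5 MHz mod fs = 50.5 MHz.
50.5 MHz > fs/2 = 28.75 MHz, folds to fs − 50.5 MHz = 7 MHz.
160 MHz mod fs = 45 MHz.
45 MHz > fs/2 = 28.75 MHz, folds to fs − 45 MHz = 12.5 MHz.
56.5 MHz > fs/2 = 28.75 MHz, folds to fs − 56.5 MHz = 1 MHz.
21 MHz ≤ fs/2 = 28.75 MHz, passes unchanged.
50.5 MHz > fs/2 = 28.75 MHz, folds to fs − 50.5 MHz = 7 MHz.
50.5 MHz and 165.5 MHz both map to 7 MHz.

50.5 MHz, 165.5 MHz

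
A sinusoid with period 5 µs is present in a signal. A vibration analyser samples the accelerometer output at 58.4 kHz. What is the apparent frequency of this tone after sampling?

24.8 kHz

T = 5 µs → f = 1/T = 200 kHz.
200 kHz mod fs = 24.8 kHz.
24.8 kHz ≤ fs/2 = 29.2 kHz, appears at 24.8 kHz.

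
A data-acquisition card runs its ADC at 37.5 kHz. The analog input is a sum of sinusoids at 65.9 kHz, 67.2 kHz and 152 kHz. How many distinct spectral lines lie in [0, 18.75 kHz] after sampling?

3

fs/2 = 18.75 kHz.
65.9 kHz mod fs = 28.4 kHz.
28.4 kHz > fs/2 = 18.75 kHz, folds to fs − 28.4 kHz = 9.1 kHz.
67.2 kHz mod fs = 29.7 kHz.
29.7 kHz > fs/2 = 18.75 kHz, folds to fs − 29.7 kHz = 7.8 kHz.
152 kHz mod fs = 2 kHz.
2 kHz ≤ fs/2 = 18.75 kHz, appears at 2 kHz.
Distinct values: {2 kHz, 7.8 kHz, 9.1 kHz} → 3.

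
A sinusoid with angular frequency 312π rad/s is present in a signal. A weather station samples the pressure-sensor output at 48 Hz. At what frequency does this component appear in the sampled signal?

12 Hz

ω = 312π rad/s → f = ω/(2π) = 156 Hz.
156 Hz mod fs = 12 Hz.
12 Hz ≤ fs/2 = 24 Hz, appears at 12 Hz.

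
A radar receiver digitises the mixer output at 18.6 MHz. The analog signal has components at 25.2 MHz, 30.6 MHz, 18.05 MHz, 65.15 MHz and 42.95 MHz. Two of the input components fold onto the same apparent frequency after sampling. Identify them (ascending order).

fs/2 = 9.3 MHz.
25.2 MHz mod fs = 6.6 MHz.
6.6 MHz ≤ fs/2 = 9.3 MHz, appears at 6.6 MHz.
30.6 MHz mod fs = 12 MHz.
12 MHz > fs/2 = 9.3 MHz, folds to fs − 12 MHz = 6.6 MHz.
18.05 MHz > fs/2 = 9.3 MHz, folds to fs − 18.05 MHz = 0.55 MHz.
65.15 MHz mod fs = 9.35 MHz.
9.35 MHz > fs/2 = 9.3 MHz, folds to fs − 9.35 MHz = 9.25 MHz.
42.95 MHz mod fs = 5.75 MHz.
5.75 MHz ≤ fs/2 = 9.3 MHz, appears at 5.75 MHz.
25.2 MHz and 30.6 MHz both map to 6.6 MHz.

25.2 MHz, 30.6 MHz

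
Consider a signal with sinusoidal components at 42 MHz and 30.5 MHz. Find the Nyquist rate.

84 MHz

Highest-frequency component: 42 MHz.
Nyquist rate = 2 × 42 MHz = 84 MHz.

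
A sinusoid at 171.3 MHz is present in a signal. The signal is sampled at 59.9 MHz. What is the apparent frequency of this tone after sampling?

171.3 MHz mod fs = 51.5 MHz.
51.5 MHz > fs/2 = 29.95 MHz, folds to fs − 51.5 MHz = 8.4 MHz.

8.4 MHz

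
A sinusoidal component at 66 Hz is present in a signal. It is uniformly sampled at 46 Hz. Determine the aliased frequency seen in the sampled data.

66 Hz mod fs = 20 Hz.
20 Hz ≤ fs/2 = 23 Hz, appears at 20 Hz.

20 Hz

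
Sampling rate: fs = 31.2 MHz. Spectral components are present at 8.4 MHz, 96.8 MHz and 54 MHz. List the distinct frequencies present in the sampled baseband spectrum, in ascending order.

3.2 MHz, 8.4 MHz

fs/2 = 15.6 MHz.
8.4 MHz ≤ fs/2 = 15.6 MHz, passes unchanged.
96.8 MHz mod fs = 3.2 MHz.
3.2 MHz ≤ fs/2 = 15.6 MHz, appears at 3.2 MHz.
54 MHz mod fs = 22.8 MHz.
22.8 MHz > fs/2 = 15.6 MHz, folds to fs − 22.8 MHz = 8.4 MHz.
Distinct values: {3.2 MHz, 8.4 MHz}.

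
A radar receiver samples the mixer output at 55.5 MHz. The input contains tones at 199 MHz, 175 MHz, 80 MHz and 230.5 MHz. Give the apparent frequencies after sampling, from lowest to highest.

fs/2 = 27.75 MHz.
199 MHz mod fs = 32.5 MHz.
32.5 MHz > fs/2 = 27.75 MHz, folds to fs − 32.5 MHz = 23 MHz.
175 MHz mod fs = 8.5 MHz.
8.5 MHz ≤ fs/2 = 27.75 MHz, appears at 8.5 MHz.
80 MHz mod fs = 24.5 MHz.
24.5 MHz ≤ fs/2 = 27.75 MHz, appears at 24.5 MHz.
230.5 MHz mod fs = 8.5 MHz.
8.5 MHz ≤ fs/2 = 27.75 MHz, appears at 8.5 MHz.
Distinct values: {8.5 MHz, 23 MHz, 24.5 MHz}.

8.5 MHz, 23 MHz, 24.5 MHz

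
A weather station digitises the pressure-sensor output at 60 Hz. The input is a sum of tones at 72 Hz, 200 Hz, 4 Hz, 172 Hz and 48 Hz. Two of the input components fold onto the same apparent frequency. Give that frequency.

12 Hz

fs/2 = 30 Hz.
72 Hz mod fs = 12 Hz.
12 Hz ≤ fs/2 = 30 Hz, appears at 12 Hz.
200 Hz mod fs = 20 Hz.
20 Hz ≤ fs/2 = 30 Hz, appears at 20 Hz.
4 Hz ≤ fs/2 = 30 Hz, passes unchanged.
172 Hz mod fs = 52 Hz.
52 Hz > fs/2 = 30 Hz, folds to fs − 52 Hz = 8 Hz.
48 Hz > fs/2 = 30 Hz, folds to fs − 48 Hz = 12 Hz.
48 Hz and 72 Hz both map to 12 Hz.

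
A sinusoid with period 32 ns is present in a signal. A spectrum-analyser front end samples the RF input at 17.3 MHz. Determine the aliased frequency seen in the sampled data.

3.35 MHz

T = 32 ns → f = 1/T = 31.25 MHz.
31.25 MHz mod fs = 13.95 MHz.
13.95 MHz > fs/2 = 8.65 MHz, folds to fs − 13.95 MHz = 3.35 MHz.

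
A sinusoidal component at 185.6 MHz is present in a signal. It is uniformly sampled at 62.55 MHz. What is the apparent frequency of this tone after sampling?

2.05 MHz

185.6 MHz mod fs = 60.5 MHz.
60.5 MHz > fs/2 = 31.275 MHz, folds to fs − 60.5 MHz = 2.05 MHz.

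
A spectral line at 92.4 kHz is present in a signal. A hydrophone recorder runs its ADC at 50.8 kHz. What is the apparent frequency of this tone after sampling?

9.2 kHz

92.4 kHz mod fs = 41.6 kHz.
41.6 kHz > fs/2 = 25.4 kHz, folds to fs − 41.6 kHz = 9.2 kHz.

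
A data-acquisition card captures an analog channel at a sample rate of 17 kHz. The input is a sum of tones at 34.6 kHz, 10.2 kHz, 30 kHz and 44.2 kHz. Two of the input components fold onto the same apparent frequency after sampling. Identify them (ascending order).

fs/2 = 8.5 kHz.
34.6 kHz mod fs = 0.6 kHz.
0.6 kHz ≤ fs/2 = 8.5 kHz, appears at 0.6 kHz.
10.2 kHz > fs/2 = 8.5 kHz, folds to fs − 10.2 kHz = 6.8 kHz.
30 kHz mod fs = 13 kHz.
13 kHz > fs/2 = 8.5 kHz, folds to fs − 13 kHz = 4 kHz.
44.2 kHz mod fs = 10.2 kHz.
10.2 kHz > fs/2 = 8.5 kHz, folds to fs − 10.2 kHz = 6.8 kHz.
10.2 kHz and 44.2 kHz both map to 6.8 kHz.

10.2 kHz, 44.2 kHz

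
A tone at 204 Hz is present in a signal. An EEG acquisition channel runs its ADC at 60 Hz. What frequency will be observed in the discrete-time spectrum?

24 Hz

204 Hz mod fs = 24 Hz.
24 Hz ≤ fs/2 = 30 Hz, appears at 24 Hz.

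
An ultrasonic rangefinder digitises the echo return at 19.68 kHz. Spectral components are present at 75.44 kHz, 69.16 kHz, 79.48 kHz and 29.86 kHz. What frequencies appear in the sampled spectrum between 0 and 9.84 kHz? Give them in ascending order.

fs/2 = 9.84 kHz.
75.44 kHz mod fs = 16.4 kHz.
16.4 kHz > fs/2 = 9.84 kHz, folds to fs − 16.4 kHz = 3.28 kHz.
69.16 kHz mod fs = 10.12 kHz.
10.12 kHz > fs/2 = 9.84 kHz, folds to fs − 10.12 kHz = 9.56 kHz.
79.48 kHz mod fs = 0.76 kHz.
0.76 kHz ≤ fs/2 = 9.84 kHz, appears at 0.76 kHz.
29.86 kHz mod fs = 10.18 kHz.
10.18 kHz > fs/2 = 9.84 kHz, folds to fs − 10.18 kHz = 9.5 kHz.
Distinct values: {0.76 kHz, 3.28 kHz, 9.5 kHz, 9.56 kHz}.

0.76 kHz, 3.28 kHz, 9.5 kHz, 9.56 kHz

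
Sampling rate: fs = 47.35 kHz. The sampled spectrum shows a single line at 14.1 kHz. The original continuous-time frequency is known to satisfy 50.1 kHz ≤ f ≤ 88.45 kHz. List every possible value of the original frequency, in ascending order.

61.45 kHz, 80.6 kHz

Frequencies that alias to 14.1 kHz are k·fs ± 14.1 kHz for integer k ≥ 0.
k=0: 14.1 kHz.
k=1: 33.25 kHz, 61.45 kHz.
k=2: 80.6 kHz, 108.8 kHz.
k=3: 127.95 kHz, 156.15 kHz.
Within [50.1 kHz, 88.45 kHz]: 61.45 kHz, 80.6 kHz.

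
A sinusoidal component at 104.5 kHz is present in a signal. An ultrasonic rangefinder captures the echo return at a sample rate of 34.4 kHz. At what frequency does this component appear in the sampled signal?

1.3 kHz

104.5 kHz mod fs = 1.3 kHz.
1.3 kHz ≤ fs/2 = 17.2 kHz, appears at 1.3 kHz.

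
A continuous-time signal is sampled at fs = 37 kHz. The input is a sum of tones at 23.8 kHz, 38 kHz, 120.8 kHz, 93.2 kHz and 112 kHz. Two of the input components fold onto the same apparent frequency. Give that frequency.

fs/2 = 18.5 kHz.
23.8 kHz > fs/2 = 18.5 kHz, folds to fs − 23.8 kHz = 13.2 kHz.
38 kHz mod fs = 1 kHz.
1 kHz ≤ fs/2 = 18.5 kHz, appears at 1 kHz.
120.8 kHz mod fs = 9.8 kHz.
9.8 kHz ≤ fs/2 = 18.5 kHz, appears at 9.8 kHz.
93.2 kHz mod fs = 19.2 kHz.
19.2 kHz > fs/2 = 18.5 kHz, folds to fs − 19.2 kHz = 17.8 kHz.
112 kHz mod fs = 1 kHz.
1 kHz ≤ fs/2 = 18.5 kHz, appears at 1 kHz.
38 kHz and 112 kHz both map to 1 kHz.

1 kHz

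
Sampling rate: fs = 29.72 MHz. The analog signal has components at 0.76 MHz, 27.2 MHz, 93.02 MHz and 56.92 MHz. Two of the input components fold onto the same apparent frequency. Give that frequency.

fs/2 = 14.86 MHz.
0.76 MHz ≤ fs/2 = 14.86 MHz, passes unchanged.
27.2 MHz > fs/2 = 14.86 MHz, folds to fs − 27.2 MHz = 2.52 MHz.
93.02 MHz mod fs = 3.86 MHz.
3.86 MHz ≤ fs/2 = 14.86 MHz, appears at 3.86 MHz.
56.92 MHz mod fs = 27.2 MHz.
27.2 MHz > fs/2 = 14.86 MHz, folds to fs − 27.2 MHz = 2.52 MHz.
27.2 MHz and 56.92 MHz both map to 2.52 MHz.

2.52 MHz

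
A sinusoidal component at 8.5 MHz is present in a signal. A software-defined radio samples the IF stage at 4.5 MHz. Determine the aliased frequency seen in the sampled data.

0.5 MHz

8.5 MHz mod fs = 4 MHz.
4 MHz > fs/2 = 2.25 MHz, folds to fs − 4 MHz = 0.5 MHz.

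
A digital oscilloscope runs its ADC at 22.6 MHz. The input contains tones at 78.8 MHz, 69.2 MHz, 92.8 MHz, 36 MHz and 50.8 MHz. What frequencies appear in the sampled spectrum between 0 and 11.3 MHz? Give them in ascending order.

1.4 MHz, 2.4 MHz, 5.6 MHz, 9.2 MHz, 11 MHz

fs/2 = 11.3 MHz.
78.8 MHz mod fs = 11 MHz.
11 MHz ≤ fs/2 = 11.3 MHz, appears at 11 MHz.
69.2 MHz mod fs = 1.4 MHz.
1.4 MHz ≤ fs/2 = 11.3 MHz, appears at 1.4 MHz.
92.8 MHz mod fs = 2.4 MHz.
2.4 MHz ≤ fs/2 = 11.3 MHz, appears at 2.4 MHz.
36 MHz mod fs = 13.4 MHz.
13.4 MHz > fs/2 = 11.3 MHz, folds to fs − 13.4 MHz = 9.2 MHz.
50.8 MHz mod fs = 5.6 MHz.
5.6 MHz ≤ fs/2 = 11.3 MHz, appears at 5.6 MHz.
Distinct values: {1.4 MHz, 2.4 MHz, 5.6 MHz, 9.2 MHz, 11 MHz}.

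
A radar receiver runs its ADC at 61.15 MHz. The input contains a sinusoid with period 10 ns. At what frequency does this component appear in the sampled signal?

T = 10 ns → f = 1/T = 100 MHz.
100 MHz mod fs = 38.85 MHz.
38.85 MHz > fs/2 = 30.575 MHz, folds to fs − 38.85 MHz = 22.3 MHz.

22.3 MHz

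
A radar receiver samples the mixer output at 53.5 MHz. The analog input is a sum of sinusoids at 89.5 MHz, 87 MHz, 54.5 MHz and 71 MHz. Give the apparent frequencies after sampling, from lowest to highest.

fs/2 = 26.75 MHz.
89.5 MHz mod fs = 36 MHz.
36 MHz > fs/2 = 26.75 MHz, folds to fs − 36 MHz = 17.5 MHz.
87 MHz mod fs = 33.5 MHz.
33.5 MHz > fs/2 = 26.75 MHz, folds to fs − 33.5 MHz = 20 MHz.
54.5 MHz mod fs = 1 MHz.
1 MHz ≤ fs/2 = 26.75 MHz, appears at 1 MHz.
71 MHz mod fs = 17.5 MHz.
17.5 MHz ≤ fs/2 = 26.75 MHz, appears at 17.5 MHz.
Distinct values: {1 MHz, 17.5 MHz, 20 MHz}.

1 MHz, 17.5 MHz, 20 MHz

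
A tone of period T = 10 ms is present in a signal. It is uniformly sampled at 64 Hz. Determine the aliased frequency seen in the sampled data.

T = 10 ms → f = 1/T = 100 Hz.
100 Hz mod fs = 36 Hz.
36 Hz > fs/2 = 32 Hz, folds to fs − 36 Hz = 28 Hz.

28 Hz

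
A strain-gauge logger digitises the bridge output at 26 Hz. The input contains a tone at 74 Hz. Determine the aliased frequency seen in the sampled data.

4 Hz

74 Hz mod fs = 22 Hz.
22 Hz > fs/2 = 13 Hz, folds to fs − 22 Hz = 4 Hz.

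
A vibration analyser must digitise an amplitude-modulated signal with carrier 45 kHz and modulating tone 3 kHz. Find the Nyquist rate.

96 kHz

AM sidebands sit at fc ± fm = 42 kHz and 48 kHz.
Highest-frequency component: 48 kHz.
Nyquist rate = 2 × 48 kHz = 96 kHz.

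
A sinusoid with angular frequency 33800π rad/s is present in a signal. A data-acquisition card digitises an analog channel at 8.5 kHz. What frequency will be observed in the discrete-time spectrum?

0.1 kHz

ω = 33800π rad/s → f = ω/(2π) = 16900 Hz = 16.9 kHz.
16.9 kHz mod fs = 8.4 kHz.
8.4 kHz > fs/2 = 4.25 kHz, folds to fs − 8.4 kHz = 0.1 kHz.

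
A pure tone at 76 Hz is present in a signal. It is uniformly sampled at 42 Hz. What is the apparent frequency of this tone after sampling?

8 Hz

76 Hz mod fs = 34 Hz.
34 Hz > fs/2 = 21 Hz, folds to fs − 34 Hz = 8 Hz.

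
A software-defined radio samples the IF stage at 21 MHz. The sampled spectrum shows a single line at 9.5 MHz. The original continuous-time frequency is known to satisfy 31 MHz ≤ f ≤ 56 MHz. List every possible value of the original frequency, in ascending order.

Frequencies that alias to 9.5 MHz are k·fs ± 9.5 MHz for integer k ≥ 0.
k=0: 9.5 MHz.
k=1: 11.5 MHz, 30.5 MHz.
k=2: 32.5 MHz, 51.5 MHz.
k=3: 53.5 MHz, 72.5 MHz.
k=4: 74.5 MHz, 93.5 MHz.
Within [31 MHz, 56 MHz]: 32.5 MHz, 51.5 MHz, 53.5 MHz.

32.5 MHz, 51.5 MHz, 53.5 MHz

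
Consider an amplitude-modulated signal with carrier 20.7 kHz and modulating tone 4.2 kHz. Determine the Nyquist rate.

AM sidebands sit at fc ± fm = 16.5 kHz and 24.9 kHz.
Highest-frequency component: 24.9 kHz.
Nyquist rate = 2 × 24.9 kHz = 49.8 kHz.

49.8 kHz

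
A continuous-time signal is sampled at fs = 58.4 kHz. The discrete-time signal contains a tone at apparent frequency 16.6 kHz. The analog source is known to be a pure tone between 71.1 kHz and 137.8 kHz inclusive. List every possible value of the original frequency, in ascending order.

Frequencies that alias to 16.6 kHz are k·fs ± 16.6 kHz for integer k ≥ 0.
k=0: 16.6 kHz.
k=1: 41.8 kHz, 75 kHz.
k=2: 100.2 kHz, 133.4 kHz.
k=3: 158.6 kHz, 191.8 kHz.
Within [71.1 kHz, 137.8 kHz]: 75 kHz, 100.2 kHz, 133.4 kHz.

75 kHz, 100.2 kHz, 133.4 kHz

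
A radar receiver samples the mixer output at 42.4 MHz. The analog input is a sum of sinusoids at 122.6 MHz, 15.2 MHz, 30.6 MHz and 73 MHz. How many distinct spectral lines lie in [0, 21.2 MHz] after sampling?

3

fs/2 = 21.2 MHz.
122.6 MHz mod fs = 37.8 MHz.
37.8 MHz > fs/2 = 21.2 MHz, folds to fs − 37.8 MHz = 4.6 MHz.
15.2 MHz ≤ fs/2 = 21.2 MHz, passes unchanged.
30.6 MHz > fs/2 = 21.2 MHz, folds to fs − 30.6 MHz = 11.8 MHz.
73 MHz mod fs = 30.6 MHz.
30.6 MHz > fs/2 = 21.2 MHz, folds to fs − 30.6 MHz = 11.8 MHz.
Distinct values: {4.6 MHz, 11.8 MHz, 15.2 MHz} → 3.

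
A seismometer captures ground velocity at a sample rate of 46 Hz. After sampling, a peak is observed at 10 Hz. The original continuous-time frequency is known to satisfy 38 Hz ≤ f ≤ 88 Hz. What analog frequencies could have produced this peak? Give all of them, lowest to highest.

Frequencies that alias to 10 Hz are k·fs ± 10 Hz for integer k ≥ 0.
k=0: 10 Hz.
k=1: 36 Hz, 56 Hz.
k=2: 82 Hz, 102 Hz.
k=3: 128 Hz, 148 Hz.
Within [38 Hz, 88 Hz]: 56 Hz, 82 Hz.

56 Hz, 82 Hz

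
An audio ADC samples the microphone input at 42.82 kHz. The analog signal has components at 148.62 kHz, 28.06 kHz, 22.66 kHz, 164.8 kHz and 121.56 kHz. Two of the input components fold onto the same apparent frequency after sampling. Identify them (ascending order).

fs/2 = 21.41 kHz.
148.62 kHz mod fs = 20.16 kHz.
20.16 kHz ≤ fs/2 = 21.41 kHz, appears at 20.16 kHz.
28.06 kHz > fs/2 = 21.41 kHz, folds to fs − 28.06 kHz = 14.76 kHz.
22.66 kHz > fs/2 = 21.41 kHz, folds to fs − 22.66 kHz = 20.16 kHz.
164.8 kHz mod fs = 36.34 kHz.
36.34 kHz > fs/2 = 21.41 kHz, folds to fs − 36.34 kHz = 6.48 kHz.
121.56 kHz mod fs = 35.92 kHz.
35.92 kHz > fs/2 = 21.41 kHz, folds to fs − 35.92 kHz = 6.9 kHz.
22.66 kHz and 148.62 kHz both map to 20.16 kHz.

22.66 kHz, 148.62 kHz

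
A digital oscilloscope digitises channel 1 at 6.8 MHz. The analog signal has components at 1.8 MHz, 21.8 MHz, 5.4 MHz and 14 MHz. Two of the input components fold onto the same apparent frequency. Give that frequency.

fs/2 = 3.4 MHz.
1.8 MHz ≤ fs/2 = 3.4 MHz, passes unchanged.
21.8 MHz mod fs = 1.4 MHz.
1.4 MHz ≤ fs/2 = 3.4 MHz, appears at 1.4 MHz.
5.4 MHz > fs/2 = 3.4 MHz, folds to fs − 5.4 MHz = 1.4 MHz.
14 MHz mod fs = 0.4 MHz.
0.4 MHz ≤ fs/2 = 3.4 MHz, appears at 0.4 MHz.
5.4 MHz and 21.8 MHz both map to 1.4 MHz.

1.4 MHz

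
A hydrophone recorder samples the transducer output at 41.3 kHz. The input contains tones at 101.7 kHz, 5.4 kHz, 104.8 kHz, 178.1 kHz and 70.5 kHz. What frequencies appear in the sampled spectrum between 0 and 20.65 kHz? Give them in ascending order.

5.4 kHz, 12.1 kHz, 12.9 kHz, 19.1 kHz

fs/2 = 20.65 kHz.
101.7 kHz mod fs = 19.1 kHz.
19.1 kHz ≤ fs/2 = 20.65 kHz, appears at 19.1 kHz.
5.4 kHz ≤ fs/2 = 20.65 kHz, passes unchanged.
104.8 kHz mod fs = 22.2 kHz.
22.2 kHz > fs/2 = 20.65 kHz, folds to fs − 22.2 kHz = 19.1 kHz.
178.1 kHz mod fs = 12.9 kHz.
12.9 kHz ≤ fs/2 = 20.65 kHz, appears at 12.9 kHz.
70.5 kHz mod fs = 29.2 kHz.
29.2 kHz > fs/2 = 20.65 kHz, folds to fs − 29.2 kHz = 12.1 kHz.
Distinct values: {5.4 kHz, 12.1 kHz, 12.9 kHz, 19.1 kHz}.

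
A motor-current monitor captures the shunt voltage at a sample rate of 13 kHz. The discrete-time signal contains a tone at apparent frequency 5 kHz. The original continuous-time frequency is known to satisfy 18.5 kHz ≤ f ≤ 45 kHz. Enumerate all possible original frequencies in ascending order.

Frequencies that alias to 5 kHz are k·fs ± 5 kHz for integer k ≥ 0.
k=0: 5 kHz.
k=1: 8 kHz, 18 kHz.
k=2: 21 kHz, 31 kHz.
k=3: 34 kHz, 44 kHz.
k=4: 47 kHz, 57 kHz.
Within [18.5 kHz, 45 kHz]: 21 kHz, 31 kHz, 34 kHz, 44 kHz.

21 kHz, 31 kHz, 34 kHz, 44 kHz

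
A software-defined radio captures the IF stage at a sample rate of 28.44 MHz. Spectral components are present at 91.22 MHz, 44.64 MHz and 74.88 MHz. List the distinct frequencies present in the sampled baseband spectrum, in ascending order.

fs/2 = 14.22 MHz.
91.22 MHz mod fs = 5.9 MHz.
5.9 MHz ≤ fs/2 = 14.22 MHz, appears at 5.9 MHz.
44.64 MHz mod fs = 16.2 MHz.
16.2 MHz > fs/2 = 14.22 MHz, folds to fs − 16.2 MHz = 12.24 MHz.
74.88 MHz mod fs = 18 MHz.
18 MHz > fs/2 = 14.22 MHz, folds to fs − 18 MHz = 10.44 MHz.
Distinct values: {5.9 MHz, 10.44 MHz, 12.24 MHz}.

5.9 MHz, 10.44 MHz, 12.24 MHz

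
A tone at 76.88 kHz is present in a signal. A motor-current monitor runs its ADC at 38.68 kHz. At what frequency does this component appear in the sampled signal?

0.48 kHz

76.88 kHz mod fs = 38.2 kHz.
38.2 kHz > fs/2 = 19.34 kHz, folds to fs − 38.2 kHz = 0.48 kHz.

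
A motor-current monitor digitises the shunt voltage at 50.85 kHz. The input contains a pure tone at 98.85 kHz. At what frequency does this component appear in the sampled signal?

98.85 kHz mod fs = 48 kHz.
48 kHz > fs/2 = 25.425 kHz, folds to fs − 48 kHz = 2.85 kHz.

2.85 kHz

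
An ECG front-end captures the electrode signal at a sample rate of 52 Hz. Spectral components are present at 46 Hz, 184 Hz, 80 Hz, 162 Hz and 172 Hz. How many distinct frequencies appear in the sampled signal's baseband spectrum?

3

fs/2 = 26 Hz.
46 Hz > fs/2 = 26 Hz, folds to fs − 46 Hz = 6 Hz.
184 Hz mod fs = 28 Hz.
28 Hz > fs/2 = 26 Hz, folds to fs − 28 Hz = 24 Hz.
80 Hz mod fs = 28 Hz.
28 Hz > fs/2 = 26 Hz, folds to fs − 28 Hz = 24 Hz.
162 Hz mod fs = 6 Hz.
6 Hz ≤ fs/2 = 26 Hz, appears at 6 Hz.
172 Hz mod fs = 16 Hz.
16 Hz ≤ fs/2 = 26 Hz, appears at 16 Hz.
Distinct values: {6 Hz, 16 Hz, 24 Hz} → 3.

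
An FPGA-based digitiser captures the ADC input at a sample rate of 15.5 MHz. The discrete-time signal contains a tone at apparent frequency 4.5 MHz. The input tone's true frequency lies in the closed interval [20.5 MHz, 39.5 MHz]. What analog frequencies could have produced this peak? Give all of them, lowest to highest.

26.5 MHz, 35.5 MHz

Frequencies that alias to 4.5 MHz are k·fs ± 4.5 MHz for integer k ≥ 0.
k=0: 4.5 MHz.
k=1: 11 MHz, 20 MHz.
k=2: 26.5 MHz, 35.5 MHz.
k=3: 42 MHz, 51 MHz.
Within [20.5 MHz, 39.5 MHz]: 26.5 MHz, 35.5 MHz.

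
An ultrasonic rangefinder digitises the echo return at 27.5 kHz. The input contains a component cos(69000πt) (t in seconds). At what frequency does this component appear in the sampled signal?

7 kHz

ω = 69000π rad/s → f = ω/(2π) = 34500 Hz = 34.5 kHz.
34.5 kHz mod fs = 7 kHz.
7 kHz ≤ fs/2 = 13.75 kHz, appears at 7 kHz.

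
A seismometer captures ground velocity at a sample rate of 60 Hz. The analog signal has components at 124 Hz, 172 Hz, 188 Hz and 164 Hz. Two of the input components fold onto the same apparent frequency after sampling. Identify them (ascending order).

172 Hz, 188 Hz

fs/2 = 30 Hz.
124 Hz mod fs = 4 Hz.
4 Hz ≤ fs/2 = 30 Hz, appears at 4 Hz.
172 Hz mod fs = 52 Hz.
52 Hz > fs/2 = 30 Hz, folds to fs − 52 Hz = 8 Hz.
188 Hz mod fs = 8 Hz.
8 Hz ≤ fs/2 = 30 Hz, appears at 8 Hz.
164 Hz mod fs = 44 Hz.
44 Hz > fs/2 = 30 Hz, folds to fs − 44 Hz = 16 Hz.
172 Hz and 188 Hz both map to 8 Hz.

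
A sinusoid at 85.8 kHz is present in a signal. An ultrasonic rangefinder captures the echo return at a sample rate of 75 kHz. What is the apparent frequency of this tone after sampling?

85.8 kHz mod fs = 10.8 kHz.
10.8 kHz ≤ fs/2 = 37.5 kHz, appears at 10.8 kHz.

10.8 kHz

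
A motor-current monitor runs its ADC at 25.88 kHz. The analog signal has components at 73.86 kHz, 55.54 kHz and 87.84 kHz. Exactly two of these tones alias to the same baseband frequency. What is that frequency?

3.78 kHz

fs/2 = 12.94 kHz.
73.86 kHz mod fs = 22.1 kHz.
22.1 kHz > fs/2 = 12.94 kHz, folds to fs − 22.1 kHz = 3.78 kHz.
55.54 kHz mod fs = 3.78 kHz.
3.78 kHz ≤ fs/2 = 12.94 kHz, appears at 3.78 kHz.
87.84 kHz mod fs = 10.2 kHz.
10.2 kHz ≤ fs/2 = 12.94 kHz, appears at 10.2 kHz.
55.54 kHz and 73.86 kHz both map to 3.78 kHz.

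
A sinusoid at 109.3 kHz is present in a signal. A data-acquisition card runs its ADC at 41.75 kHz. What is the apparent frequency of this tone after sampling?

15.95 kHz

109.3 kHz mod fs = 25.8 kHz.
25.8 kHz > fs/2 = 20.875 kHz, folds to fs − 25.8 kHz = 15.95 kHz.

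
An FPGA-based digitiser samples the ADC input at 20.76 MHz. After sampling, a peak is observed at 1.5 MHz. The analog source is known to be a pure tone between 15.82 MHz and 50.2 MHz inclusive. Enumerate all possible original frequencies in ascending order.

Frequencies that alias to 1.5 MHz are k·fs ± 1.5 MHz for integer k ≥ 0.
k=0: 1.5 MHz.
k=1: 19.26 MHz, 22.26 MHz.
k=2: 40.02 MHz, 43.02 MHz.
k=3: 60.78 MHz, 63.78 MHz.
Within [15.82 MHz, 50.2 MHz]: 19.26 MHz, 22.26 MHz, 40.02 MHz, 43.02 MHz.

19.26 MHz, 22.26 MHz, 40.02 MHz, 43.02 MHz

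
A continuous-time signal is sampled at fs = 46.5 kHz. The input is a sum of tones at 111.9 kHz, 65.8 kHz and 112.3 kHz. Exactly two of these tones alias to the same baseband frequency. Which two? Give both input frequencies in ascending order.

65.8 kHz, 112.3 kHz

fs/2 = 23.25 kHz.
111.9 kHz mod fs = 18.9 kHz.
18.9 kHz ≤ fs/2 = 23.25 kHz, appears at 18.9 kHz.
65.8 kHz mod fs = 19.3 kHz.
19.3 kHz ≤ fs/2 = 23.25 kHz, appears at 19.3 kHz.
112.3 kHz mod fs = 19.3 kHz.
19.3 kHz ≤ fs/2 = 23.25 kHz, appears at 19.3 kHz.
65.8 kHz and 112.3 kHz both map to 19.3 kHz.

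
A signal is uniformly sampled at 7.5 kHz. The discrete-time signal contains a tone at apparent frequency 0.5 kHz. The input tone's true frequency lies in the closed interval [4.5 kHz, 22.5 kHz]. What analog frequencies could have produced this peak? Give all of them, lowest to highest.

7 kHz, 8 kHz, 14.5 kHz, 15.5 kHz, 22 kHz

Frequencies that alias to 0.5 kHz are k·fs ± 0.5 kHz for integer k ≥ 0.
k=0: 0.5 kHz.
k=1: 7 kHz, 8 kHz.
k=2: 14.5 kHz, 15.5 kHz.
k=3: 22 kHz, 23 kHz.
k=4: 29.5 kHz, 30.5 kHz.
Within [4.5 kHz, 22.5 kHz]: 7 kHz, 8 kHz, 14.5 kHz, 15.5 kHz, 22 kHz.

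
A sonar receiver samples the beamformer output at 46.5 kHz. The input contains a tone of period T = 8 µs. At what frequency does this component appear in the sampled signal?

14.5 kHz

T = 8 µs → f = 1/T = 125 kHz.
125 kHz mod fs = 32 kHz.
32 kHz > fs/2 = 23.25 kHz, folds to fs − 32 kHz = 14.5 kHz.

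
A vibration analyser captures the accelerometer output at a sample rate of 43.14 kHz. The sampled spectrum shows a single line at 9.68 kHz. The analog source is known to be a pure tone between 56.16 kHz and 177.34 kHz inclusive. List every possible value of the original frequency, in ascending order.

76.6 kHz, 95.96 kHz, 119.74 kHz, 139.1 kHz, 162.88 kHz

Frequencies that alias to 9.68 kHz are k·fs ± 9.68 kHz for integer k ≥ 0.
k=0: 9.68 kHz.
k=1: 33.46 kHz, 52.82 kHz.
k=2: 76.6 kHz, 95.96 kHz.
k=3: 119.74 kHz, 139.1 kHz.
k=4: 162.88 kHz, 182.24 kHz.
k=5: 206.02 kHz, 225.38 kHz.
Within [56.16 kHz, 177.34 kHz]: 76.6 kHz, 95.96 kHz, 119.74 kHz, 139.1 kHz, 162.88 kHz.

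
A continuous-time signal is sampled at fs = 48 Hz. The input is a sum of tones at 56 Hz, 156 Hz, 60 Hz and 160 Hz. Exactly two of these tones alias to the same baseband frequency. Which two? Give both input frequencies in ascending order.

fs/2 = 24 Hz.
56 Hz mod fs = 8 Hz.
8 Hz ≤ fs/2 = 24 Hz, appears at 8 Hz.
156 Hz mod fs = 12 Hz.
12 Hz ≤ fs/2 = 24 Hz, appears at 12 Hz.
60 Hz mod fs = 12 Hz.
12 Hz ≤ fs/2 = 24 Hz, appears at 12 Hz.
160 Hz mod fs = 16 Hz.
16 Hz ≤ fs/2 = 24 Hz, appears at 16 Hz.
60 Hz and 156 Hz both map to 12 Hz.

60 Hz, 156 Hz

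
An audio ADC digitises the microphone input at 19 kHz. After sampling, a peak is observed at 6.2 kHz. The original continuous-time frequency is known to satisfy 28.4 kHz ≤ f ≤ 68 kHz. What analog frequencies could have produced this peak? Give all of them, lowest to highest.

31.8 kHz, 44.2 kHz, 50.8 kHz, 63.2 kHz

Frequencies that alias to 6.2 kHz are k·fs ± 6.2 kHz for integer k ≥ 0.
k=0: 6.2 kHz.
k=1: 12.8 kHz, 25.2 kHz.
k=2: 31.8 kHz, 44.2 kHz.
k=3: 50.8 kHz, 63.2 kHz.
k=4: 69.8 kHz, 82.2 kHz.
Within [28.4 kHz, 68 kHz]: 31.8 kHz, 44.2 kHz, 50.8 kHz, 63.2 kHz.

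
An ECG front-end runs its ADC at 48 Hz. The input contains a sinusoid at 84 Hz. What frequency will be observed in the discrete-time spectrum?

12 Hz

84 Hz mod fs = 36 Hz.
36 Hz > fs/2 = 24 Hz, folds to fs − 36 Hz = 12 Hz.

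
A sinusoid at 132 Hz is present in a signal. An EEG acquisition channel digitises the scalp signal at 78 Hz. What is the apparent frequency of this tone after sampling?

132 Hz mod fs = 54 Hz.
54 Hz > fs/2 = 39 Hz, folds to fs − 54 Hz = 24 Hz.

24 Hz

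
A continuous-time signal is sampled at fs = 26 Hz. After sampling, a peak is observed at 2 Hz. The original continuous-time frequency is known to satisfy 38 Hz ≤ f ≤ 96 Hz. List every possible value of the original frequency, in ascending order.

Frequencies that alias to 2 Hz are k·fs ± 2 Hz for integer k ≥ 0.
k=0: 2 Hz.
k=1: 24 Hz, 28 Hz.
k=2: 50 Hz, 54 Hz.
k=3: 76 Hz, 80 Hz.
k=4: 102 Hz, 106 Hz.
Within [38 Hz, 96 Hz]: 50 Hz, 54 Hz, 76 Hz, 80 Hz.

50 Hz, 54 Hz, 76 Hz, 80 Hz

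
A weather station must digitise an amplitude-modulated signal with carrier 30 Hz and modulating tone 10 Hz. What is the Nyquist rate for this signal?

AM sidebands sit at fc ± fm = 20 Hz and 40 Hz.
Highest-frequency component: 40 Hz.
Nyquist rate = 2 × 40 Hz = 80 Hz.

80 Hz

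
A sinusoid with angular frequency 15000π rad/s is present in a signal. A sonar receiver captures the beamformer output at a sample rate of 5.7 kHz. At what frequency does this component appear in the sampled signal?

1.8 kHz

ω = 15000π rad/s → f = ω/(2π) = 7500 Hz = 7.5 kHz.
7.5 kHz mod fs = 1.8 kHz.
1.8 kHz ≤ fs/2 = 2.85 kHz, appears at 1.8 kHz.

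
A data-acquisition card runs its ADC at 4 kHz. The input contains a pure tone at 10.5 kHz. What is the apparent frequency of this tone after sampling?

10.5 kHz mod fs = 2.5 kHz.
2.5 kHz > fs/2 = 2 kHz, folds to fs − 2.5 kHz = 1.5 kHz.

1.5 kHz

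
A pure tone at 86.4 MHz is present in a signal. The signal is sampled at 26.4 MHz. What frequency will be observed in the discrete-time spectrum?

86.4 MHz mod fs = 7.2 MHz.
7.2 MHz ≤ fs/2 = 13.2 MHz, appears at 7.2 MHz.

7.2 MHz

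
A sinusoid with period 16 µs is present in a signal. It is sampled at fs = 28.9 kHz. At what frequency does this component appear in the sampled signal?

T = 16 µs → f = 1/T = 62.5 kHz.
62.5 kHz mod fs = 4.7 kHz.
4.7 kHz ≤ fs/2 = 14.45 kHz, appears at 4.7 kHz.

4.7 kHz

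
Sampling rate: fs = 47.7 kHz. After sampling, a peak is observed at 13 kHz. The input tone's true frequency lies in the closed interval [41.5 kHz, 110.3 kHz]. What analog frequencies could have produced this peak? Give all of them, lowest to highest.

Frequencies that alias to 13 kHz are k·fs ± 13 kHz for integer k ≥ 0.
k=0: 13 kHz.
k=1: 34.7 kHz, 60.7 kHz.
k=2: 82.4 kHz, 108.4 kHz.
k=3: 130.1 kHz, 156.1 kHz.
Within [41.5 kHz, 110.3 kHz]: 60.7 kHz, 82.4 kHz, 108.4 kHz.

60.7 kHz, 82.4 kHz, 108.4 kHz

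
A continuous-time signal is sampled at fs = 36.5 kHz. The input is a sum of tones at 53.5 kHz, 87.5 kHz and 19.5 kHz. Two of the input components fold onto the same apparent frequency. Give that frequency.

17 kHz

fs/2 = 18.25 kHz.
53.5 kHz mod fs = 17 kHz.
17 kHz ≤ fs/2 = 18.25 kHz, appears at 17 kHz.
87.5 kHz mod fs = 14.5 kHz.
14.5 kHz ≤ fs/2 = 18.25 kHz, appears at 14.5 kHz.
19.5 kHz > fs/2 = 18.25 kHz, folds to fs − 19.5 kHz = 17 kHz.
19.5 kHz and 53.5 kHz both map to 17 kHz.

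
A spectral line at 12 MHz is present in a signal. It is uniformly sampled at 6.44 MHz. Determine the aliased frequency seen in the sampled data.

12 MHz mod fs = 5.56 MHz.
5.56 MHz > fs/2 = 3.22 MHz, folds to fs − 5.56 MHz = 0.88 MHz.

0.88 MHz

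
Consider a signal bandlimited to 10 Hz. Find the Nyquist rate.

20 Hz

Nyquist rate = 2 × 10 Hz = 20 Hz.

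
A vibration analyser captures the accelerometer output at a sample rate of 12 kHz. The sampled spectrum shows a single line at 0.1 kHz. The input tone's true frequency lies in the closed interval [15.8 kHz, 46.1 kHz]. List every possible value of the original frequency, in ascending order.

Frequencies that alias to 0.1 kHz are k·fs ± 0.1 kHz for integer k ≥ 0.
k=0: 0.1 kHz.
k=1: 11.9 kHz, 12.1 kHz.
k=2: 23.9 kHz, 24.1 kHz.
k=3: 35.9 kHz, 36.1 kHz.
k=4: 47.9 kHz, 48.1 kHz.
Within [15.8 kHz, 46.1 kHz]: 23.9 kHz, 24.1 kHz, 35.9 kHz, 36.1 kHz.

23.9 kHz, 24.1 kHz, 35.9 kHz, 36.1 kHz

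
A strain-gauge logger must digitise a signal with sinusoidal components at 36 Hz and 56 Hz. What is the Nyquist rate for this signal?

112 Hz

Highest-frequency component: 56 Hz.
Nyquist rate = 2 × 56 Hz = 112 Hz.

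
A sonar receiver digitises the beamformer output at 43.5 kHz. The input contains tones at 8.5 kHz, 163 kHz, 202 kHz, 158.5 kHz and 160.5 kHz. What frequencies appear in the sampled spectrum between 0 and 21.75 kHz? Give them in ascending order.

8.5 kHz, 11 kHz, 13.5 kHz, 15.5 kHz

fs/2 = 21.75 kHz.
8.5 kHz ≤ fs/2 = 21.75 kHz, passes unchanged.
163 kHz mod fs = 32.5 kHz.
32.5 kHz > fs/2 = 21.75 kHz, folds to fs − 32.5 kHz = 11 kHz.
202 kHz mod fs = 28 kHz.
28 kHz > fs/2 = 21.75 kHz, folds to fs − 28 kHz = 15.5 kHz.
158.5 kHz mod fs = 28 kHz.
28 kHz > fs/2 = 21.75 kHz, folds to fs − 28 kHz = 15.5 kHz.
160.5 kHz mod fs = 30 kHz.
30 kHz > fs/2 = 21.75 kHz, folds to fs − 30 kHz = 13.5 kHz.
Distinct values: {8.5 kHz, 11 kHz, 13.5 kHz, 15.5 kHz}.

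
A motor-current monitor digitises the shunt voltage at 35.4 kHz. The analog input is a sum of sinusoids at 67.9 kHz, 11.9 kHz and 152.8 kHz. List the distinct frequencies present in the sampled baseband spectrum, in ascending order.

2.9 kHz, 11.2 kHz, 11.9 kHz

fs/2 = 17.7 kHz.
67.9 kHz mod fs = 32.5 kHz.
32.5 kHz > fs/2 = 17.7 kHz, folds to fs − 32.5 kHz = 2.9 kHz.
11.9 kHz ≤ fs/2 = 17.7 kHz, passes unchanged.
152.8 kHz mod fs = 11.2 kHz.
11.2 kHz ≤ fs/2 = 17.7 kHz, appears at 11.2 kHz.
Distinct values: {2.9 kHz, 11.2 kHz, 11.9 kHz}.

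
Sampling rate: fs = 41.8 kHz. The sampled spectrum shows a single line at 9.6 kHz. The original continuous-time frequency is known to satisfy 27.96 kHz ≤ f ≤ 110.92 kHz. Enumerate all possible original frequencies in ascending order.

Frequencies that alias to 9.6 kHz are k·fs ± 9.6 kHz for integer k ≥ 0.
k=0: 9.6 kHz.
k=1: 32.2 kHz, 51.4 kHz.
k=2: 74 kHz, 93.2 kHz.
k=3: 115.8 kHz, 135 kHz.
Within [27.96 kHz, 110.92 kHz]: 32.2 kHz, 51.4 kHz, 74 kHz, 93.2 kHz.

32.2 kHz, 51.4 kHz, 74 kHz, 93.2 kHz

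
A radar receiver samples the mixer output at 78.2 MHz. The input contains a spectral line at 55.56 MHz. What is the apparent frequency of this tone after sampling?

55.56 MHz > fs/2 = 39.1 MHz, folds to fs − 55.56 MHz = 22.64 MHz.

22.64 MHz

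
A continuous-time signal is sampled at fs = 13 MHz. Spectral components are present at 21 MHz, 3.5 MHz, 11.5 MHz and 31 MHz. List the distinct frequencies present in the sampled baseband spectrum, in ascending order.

1.5 MHz, 3.5 MHz, 5 MHz

fs/2 = 6.5 MHz.
21 MHz mod fs = 8 MHz.
8 MHz > fs/2 = 6.5 MHz, folds to fs − 8 MHz = 5 MHz.
3.5 MHz ≤ fs/2 = 6.5 MHz, passes unchanged.
11.5 MHz > fs/2 = 6.5 MHz, folds to fs − 11.5 MHz = 1.5 MHz.
31 MHz mod fs = 5 MHz.
5 MHz ≤ fs/2 = 6.5 MHz, appears at 5 MHz.
Distinct values: {1.5 MHz, 3.5 MHz, 5 MHz}.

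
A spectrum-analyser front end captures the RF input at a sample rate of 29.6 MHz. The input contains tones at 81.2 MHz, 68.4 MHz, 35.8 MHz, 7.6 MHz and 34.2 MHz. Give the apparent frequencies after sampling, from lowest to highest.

4.6 MHz, 6.2 MHz, 7.6 MHz, 9.2 MHz

fs/2 = 14.8 MHz.
81.2 MHz mod fs = 22 MHz.
22 MHz > fs/2 = 14.8 MHz, folds to fs − 22 MHz = 7.6 MHz.
68.4 MHz mod fs = 9.2 MHz.
9.2 MHz ≤ fs/2 = 14.8 MHz, appears at 9.2 MHz.
35.8 MHz mod fs = 6.2 MHz.
6.2 MHz ≤ fs/2 = 14.8 MHz, appears at 6.2 MHz.
7.6 MHz ≤ fs/2 = 14.8 MHz, passes unchanged.
34.2 MHz mod fs = 4.6 MHz.
4.6 MHz ≤ fs/2 = 14.8 MHz, appears at 4.6 MHz.
Distinct values: {4.6 MHz, 6.2 MHz, 7.6 MHz, 9.2 MHz}.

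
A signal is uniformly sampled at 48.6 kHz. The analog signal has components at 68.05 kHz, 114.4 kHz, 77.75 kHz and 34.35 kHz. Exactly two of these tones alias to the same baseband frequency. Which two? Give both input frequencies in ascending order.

68.05 kHz, 77.75 kHz

fs/2 = 24.3 kHz.
68.05 kHz mod fs = 19.45 kHz.
19.45 kHz ≤ fs/2 = 24.3 kHz, appears at 19.45 kHz.
114.4 kHz mod fs = 17.2 kHz.
17.2 kHz ≤ fs/2 = 24.3 kHz, appears at 17.2 kHz.
77.75 kHz mod fs = 29.15 kHz.
29.15 kHz > fs/2 = 24.3 kHz, folds to fs − 29.15 kHz = 19.45 kHz.
34.35 kHz > fs/2 = 24.3 kHz, folds to fs − 34.35 kHz = 14.25 kHz.
68.05 kHz and 77.75 kHz both map to 19.45 kHz.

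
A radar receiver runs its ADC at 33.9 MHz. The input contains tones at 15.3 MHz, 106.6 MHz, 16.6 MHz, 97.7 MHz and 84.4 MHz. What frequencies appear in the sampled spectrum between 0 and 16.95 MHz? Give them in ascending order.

fs/2 = 16.95 MHz.
15.3 MHz ≤ fs/2 = 16.95 MHz, passes unchanged.
106.6 MHz mod fs = 4.9 MHz.
4.9 MHz ≤ fs/2 = 16.95 MHz, appears at 4.9 MHz.
16.6 MHz ≤ fs/2 = 16.95 MHz, passes unchanged.
97.7 MHz mod fs = 29.9 MHz.
29.9 MHz > fs/2 = 16.95 MHz, folds to fs − 29.9 MHz = 4 MHz.
84.4 MHz mod fs = 16.6 MHz.
16.6 MHz ≤ fs/2 = 16.95 MHz, appears at 16.6 MHz.
Distinct values: {4 MHz, 4.9 MHz, 15.3 MHz, 16.6 MHz}.

4 MHz, 4.9 MHz, 15.3 MHz, 16.6 MHz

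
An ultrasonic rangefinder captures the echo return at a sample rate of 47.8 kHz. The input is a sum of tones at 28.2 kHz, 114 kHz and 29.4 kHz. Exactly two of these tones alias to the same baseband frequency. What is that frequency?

fs/2 = 23.9 kHz.
28.2 kHz > fs/2 = 23.9 kHz, folds to fs − 28.2 kHz = 19.6 kHz.
114 kHz mod fs = 18.4 kHz.
18.4 kHz ≤ fs/2 = 23.9 kHz, appears at 18.4 kHz.
29.4 kHz > fs/2 = 23.9 kHz, folds to fs − 29.4 kHz = 18.4 kHz.
29.4 kHz and 114 kHz both map to 18.4 kHz.

18.4 kHz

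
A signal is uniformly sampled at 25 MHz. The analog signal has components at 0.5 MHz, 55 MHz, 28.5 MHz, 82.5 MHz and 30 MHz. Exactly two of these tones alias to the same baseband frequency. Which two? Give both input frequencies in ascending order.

fs/2 = 12.5 MHz.
0.5 MHz ≤ fs/2 = 12.5 MHz, passes unchanged.
55 MHz mod fs = 5 MHz.
5 MHz ≤ fs/2 = 12.5 MHz, appears at 5 MHz.
28.5 MHz mod fs = 3.5 MHz.
3.5 MHz ≤ fs/2 = 12.5 MHz, appears at 3.5 MHz.
82.5 MHz mod fs = 7.5 MHz.
7.5 MHz ≤ fs/2 = 12.5 MHz, appears at 7.5 MHz.
30 MHz mod fs = 5 MHz.
5 MHz ≤ fs/2 = 12.5 MHz, appears at 5 MHz.
30 MHz and 55 MHz both map to 5 MHz.

30 MHz, 55 MHz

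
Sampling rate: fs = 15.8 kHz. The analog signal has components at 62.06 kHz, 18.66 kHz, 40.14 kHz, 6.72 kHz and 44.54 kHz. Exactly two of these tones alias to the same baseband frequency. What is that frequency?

fs/2 = 7.9 kHz.
62.06 kHz mod fs = 14.66 kHz.
14.66 kHz > fs/2 = 7.9 kHz, folds to fs − 14.66 kHz = 1.14 kHz.
18.66 kHz mod fs = 2.86 kHz.
2.86 kHz ≤ fs/2 = 7.9 kHz, appears at 2.86 kHz.
40.14 kHz mod fs = 8.54 kHz.
8.54 kHz > fs/2 = 7.9 kHz, folds to fs − 8.54 kHz = 7.26 kHz.
6.72 kHz ≤ fs/2 = 7.9 kHz, passes unchanged.
44.54 kHz mod fs = 12.94 kHz.
12.94 kHz > fs/2 = 7.9 kHz, folds to fs − 12.94 kHz = 2.86 kHz.
18.66 kHz and 44.54 kHz both map to 2.86 kHz.

2.86 kHz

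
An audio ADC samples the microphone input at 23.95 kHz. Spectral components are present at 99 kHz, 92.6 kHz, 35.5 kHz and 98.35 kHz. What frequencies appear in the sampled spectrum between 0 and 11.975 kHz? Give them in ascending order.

2.55 kHz, 3.2 kHz, 11.55 kHz

fs/2 = 11.975 kHz.
99 kHz mod fs = 3.2 kHz.
3.2 kHz ≤ fs/2 = 11.975 kHz, appears at 3.2 kHz.
92.6 kHz mod fs = 20.75 kHz.
20.75 kHz > fs/2 = 11.975 kHz, folds to fs − 20.75 kHz = 3.2 kHz.
35.5 kHz mod fs = 11.55 kHz.
11.55 kHz ≤ fs/2 = 11.975 kHz, appears at 11.55 kHz.
98.35 kHz mod fs = 2.55 kHz.
2.55 kHz ≤ fs/2 = 11.975 kHz, appears at 2.55 kHz.
Distinct values: {2.55 kHz, 3.2 kHz, 11.55 kHz}.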